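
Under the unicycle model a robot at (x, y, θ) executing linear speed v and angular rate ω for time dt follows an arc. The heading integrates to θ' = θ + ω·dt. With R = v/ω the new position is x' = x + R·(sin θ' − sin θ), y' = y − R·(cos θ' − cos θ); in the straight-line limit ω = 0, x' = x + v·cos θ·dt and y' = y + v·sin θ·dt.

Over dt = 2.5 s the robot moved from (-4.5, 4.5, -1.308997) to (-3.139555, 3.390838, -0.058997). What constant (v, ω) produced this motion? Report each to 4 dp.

v = 0.7500, ω = 0.5000

Δθ = -0.058997 − -1.308997 = 1.250000
ω = Δθ/dt = 1.250000/2.5 = 0.5000
R = Δx/(sin θ' − sin θ) = 1.5000
v = R·ω = 1.5000·0.5000 = 0.7500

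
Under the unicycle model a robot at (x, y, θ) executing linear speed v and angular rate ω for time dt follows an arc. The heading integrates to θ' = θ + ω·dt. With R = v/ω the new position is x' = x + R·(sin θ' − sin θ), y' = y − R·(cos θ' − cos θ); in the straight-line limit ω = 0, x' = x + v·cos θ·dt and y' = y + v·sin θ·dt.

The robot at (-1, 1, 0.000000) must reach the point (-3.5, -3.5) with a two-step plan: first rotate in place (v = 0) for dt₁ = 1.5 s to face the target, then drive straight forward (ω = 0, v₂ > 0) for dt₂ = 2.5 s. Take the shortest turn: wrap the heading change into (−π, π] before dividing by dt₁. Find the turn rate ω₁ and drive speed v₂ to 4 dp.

heading to target = atan2(-3.5−1, -3.5−-1) = -2.0779
Δθ = wrap(-2.0779 − 0.0000) = -2.0779; ω₁ = Δθ/dt₁ = -1.3853
distance = √((-3.5−-1)² + (-3.5−1)²) = 5.1478; v₂ = distance/dt₂ = 2.0591

ω₁ = -1.3853, v₂ = 2.0591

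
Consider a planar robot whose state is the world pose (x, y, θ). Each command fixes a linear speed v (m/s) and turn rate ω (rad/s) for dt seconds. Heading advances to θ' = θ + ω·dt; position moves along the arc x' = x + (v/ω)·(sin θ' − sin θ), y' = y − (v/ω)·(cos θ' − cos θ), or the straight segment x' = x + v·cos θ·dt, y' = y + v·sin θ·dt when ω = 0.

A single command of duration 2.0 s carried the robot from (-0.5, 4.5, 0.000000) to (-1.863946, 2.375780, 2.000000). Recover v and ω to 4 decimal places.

v = -1.5000, ω = 1.0000

Δθ = 2.000000 − 0.000000 = 2.000000
ω = Δθ/dt = 2.000000/2.0 = 1.0000
R = −Δy/(cos θ' − cos θ) = -1.5000
v = R·ω = -1.5000·1.0000 = -1.5000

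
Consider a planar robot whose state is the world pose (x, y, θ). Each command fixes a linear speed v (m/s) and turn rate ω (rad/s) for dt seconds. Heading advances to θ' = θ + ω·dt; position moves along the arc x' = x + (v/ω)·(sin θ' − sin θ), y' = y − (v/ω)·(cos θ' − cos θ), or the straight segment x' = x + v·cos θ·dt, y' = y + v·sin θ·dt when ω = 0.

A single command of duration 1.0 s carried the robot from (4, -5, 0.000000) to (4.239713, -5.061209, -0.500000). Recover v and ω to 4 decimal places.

Δθ = -0.500000 − 0.000000 = -0.500000
ω = Δθ/dt = -0.500000/1.0 = -0.5000
R = Δx/(sin θ' − sin θ) = -0.5000
v = R·ω = -0.5000·-0.5000 = 0.2500

v = 0.2500, ω = -0.5000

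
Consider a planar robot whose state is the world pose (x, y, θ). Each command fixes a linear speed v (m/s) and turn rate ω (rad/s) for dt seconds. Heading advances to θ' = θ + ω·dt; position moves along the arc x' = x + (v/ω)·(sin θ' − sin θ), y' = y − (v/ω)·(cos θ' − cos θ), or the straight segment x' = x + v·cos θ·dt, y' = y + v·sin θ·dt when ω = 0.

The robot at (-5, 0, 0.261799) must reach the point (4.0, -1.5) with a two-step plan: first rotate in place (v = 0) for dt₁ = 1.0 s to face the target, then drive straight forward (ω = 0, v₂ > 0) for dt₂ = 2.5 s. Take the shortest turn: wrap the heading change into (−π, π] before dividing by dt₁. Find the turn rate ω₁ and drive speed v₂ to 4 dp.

ω₁ = -0.4269, v₂ = 3.6497

heading to target = atan2(-1.5−0, 4−-5) = -0.1651
Δθ = wrap(-0.1651 − 0.2618) = -0.4269; ω₁ = Δθ/dt₁ = -0.4269
distance = √((4−-5)² + (-1.5−0)²) = 9.1241; v₂ = distance/dt₂ = 3.6497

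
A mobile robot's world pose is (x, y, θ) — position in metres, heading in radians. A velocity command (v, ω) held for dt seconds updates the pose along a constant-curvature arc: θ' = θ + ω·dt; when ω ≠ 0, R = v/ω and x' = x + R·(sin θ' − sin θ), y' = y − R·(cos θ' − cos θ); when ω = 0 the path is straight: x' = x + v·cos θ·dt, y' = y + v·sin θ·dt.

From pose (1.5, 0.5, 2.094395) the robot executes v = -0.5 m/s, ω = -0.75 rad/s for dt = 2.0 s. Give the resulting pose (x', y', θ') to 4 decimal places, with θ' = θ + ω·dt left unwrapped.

θ' = 2.0944 + -0.75·2.0 = 0.5944
R = v/ω = -0.5/-0.75 = 0.6667
x' = 1.5 + 0.6667·(sin 0.5944 − sin 2.0944) = 1.2960
y' = 0.5 − 0.6667·(cos 0.5944 − cos 2.0944) = -0.3857

(1.2960, -0.3857, 0.5944)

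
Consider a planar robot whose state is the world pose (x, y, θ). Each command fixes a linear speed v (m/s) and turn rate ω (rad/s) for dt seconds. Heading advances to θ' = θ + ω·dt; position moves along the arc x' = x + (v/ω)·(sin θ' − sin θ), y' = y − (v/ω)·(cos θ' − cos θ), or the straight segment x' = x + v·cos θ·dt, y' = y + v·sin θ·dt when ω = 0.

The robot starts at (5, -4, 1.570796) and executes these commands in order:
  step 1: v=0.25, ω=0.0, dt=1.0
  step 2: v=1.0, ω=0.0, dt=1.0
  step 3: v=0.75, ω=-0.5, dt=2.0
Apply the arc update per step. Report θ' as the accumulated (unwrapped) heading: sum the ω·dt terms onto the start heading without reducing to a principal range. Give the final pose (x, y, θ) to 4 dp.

step 1: θ'=1.5708 (straight) → pose (5.0000, -3.7500, 1.5708)
step 2: θ'=1.5708 (straight) → pose (5.0000, -2.7500, 1.5708)
step 3: θ'=0.5708 (R=-1.5000) → pose (5.6895, -1.4878, 0.5708)

(5.6895, -1.4878, 0.5708)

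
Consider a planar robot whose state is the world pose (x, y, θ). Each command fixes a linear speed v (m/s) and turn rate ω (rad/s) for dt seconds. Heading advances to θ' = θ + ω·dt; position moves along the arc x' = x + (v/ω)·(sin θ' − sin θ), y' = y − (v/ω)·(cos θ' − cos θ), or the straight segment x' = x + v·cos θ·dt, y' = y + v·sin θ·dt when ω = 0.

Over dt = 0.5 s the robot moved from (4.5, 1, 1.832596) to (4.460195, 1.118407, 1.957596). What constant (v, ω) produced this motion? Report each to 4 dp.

Δθ = 1.957596 − 1.832596 = 0.125000
ω = Δθ/dt = 0.125000/0.5 = 0.2500
R = −Δy/(cos θ' − cos θ) = 1.0000
v = R·ω = 1.0000·0.2500 = 0.2500

v = 0.2500, ω = 0.2500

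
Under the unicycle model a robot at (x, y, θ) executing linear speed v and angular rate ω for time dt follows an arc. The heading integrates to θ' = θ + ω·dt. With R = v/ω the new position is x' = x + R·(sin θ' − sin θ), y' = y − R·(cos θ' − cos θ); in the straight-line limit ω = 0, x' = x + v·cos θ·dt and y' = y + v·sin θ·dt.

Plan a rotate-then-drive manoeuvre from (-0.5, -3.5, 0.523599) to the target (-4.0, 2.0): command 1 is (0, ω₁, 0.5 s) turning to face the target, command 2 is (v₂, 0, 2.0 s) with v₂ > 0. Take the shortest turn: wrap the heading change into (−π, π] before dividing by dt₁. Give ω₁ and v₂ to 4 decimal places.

ω₁ = 3.2279, v₂ = 3.2596

heading to target = atan2(2−-3.5, -4−-0.5) = 2.1375
Δθ = wrap(2.1375 − 0.5236) = 1.6139; ω₁ = Δθ/dt₁ = 3.2279
distance = √((-4−-0.5)² + (2−-3.5)²) = 6.5192; v₂ = distance/dt₂ = 3.2596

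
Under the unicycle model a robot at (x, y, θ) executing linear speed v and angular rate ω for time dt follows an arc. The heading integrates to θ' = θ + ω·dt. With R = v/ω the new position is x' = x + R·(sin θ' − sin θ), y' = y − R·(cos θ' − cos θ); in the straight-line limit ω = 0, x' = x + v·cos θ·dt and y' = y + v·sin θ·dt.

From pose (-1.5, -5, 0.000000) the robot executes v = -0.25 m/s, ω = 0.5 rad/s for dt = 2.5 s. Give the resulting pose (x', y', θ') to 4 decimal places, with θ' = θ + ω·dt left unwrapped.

θ' = 0.0000 + 0.5·2.5 = 1.2500
R = v/ω = -0.25/0.5 = -0.5000
x' = -1.5 + -0.5000·(sin 1.2500 − sin 0.0000) = -1.9745
y' = -5 − -0.5000·(cos 1.2500 − cos 0.0000) = -5.3423

(-1.9745, -5.3423, 1.2500)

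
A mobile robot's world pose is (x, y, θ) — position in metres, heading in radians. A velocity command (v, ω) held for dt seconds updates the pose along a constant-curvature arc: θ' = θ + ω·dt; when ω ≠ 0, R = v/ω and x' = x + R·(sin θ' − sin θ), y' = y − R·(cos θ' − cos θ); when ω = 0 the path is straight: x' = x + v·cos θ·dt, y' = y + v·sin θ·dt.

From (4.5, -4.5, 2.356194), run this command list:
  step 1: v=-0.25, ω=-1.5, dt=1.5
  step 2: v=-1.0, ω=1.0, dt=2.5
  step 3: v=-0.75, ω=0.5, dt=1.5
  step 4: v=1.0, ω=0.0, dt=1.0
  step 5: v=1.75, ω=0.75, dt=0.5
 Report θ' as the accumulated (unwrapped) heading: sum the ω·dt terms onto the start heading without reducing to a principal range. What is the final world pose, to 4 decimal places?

step 1: θ'=0.1062 (R=0.1667) → pose (4.3998, -4.7836, 0.1062)
step 2: θ'=2.6062 (R=-1.0000) → pose (3.9956, -6.6380, 2.6062)
step 3: θ'=3.3562 (R=-1.5000) → pose (5.0803, -6.8135, 3.3562)
step 4: θ'=3.3562 (straight) → pose (4.1033, -7.0265, 3.3562)
step 5: θ'=3.7312 (R=2.3333) → pose (3.3028, -7.3669, 3.7312)

(3.3028, -7.3669, 3.7312)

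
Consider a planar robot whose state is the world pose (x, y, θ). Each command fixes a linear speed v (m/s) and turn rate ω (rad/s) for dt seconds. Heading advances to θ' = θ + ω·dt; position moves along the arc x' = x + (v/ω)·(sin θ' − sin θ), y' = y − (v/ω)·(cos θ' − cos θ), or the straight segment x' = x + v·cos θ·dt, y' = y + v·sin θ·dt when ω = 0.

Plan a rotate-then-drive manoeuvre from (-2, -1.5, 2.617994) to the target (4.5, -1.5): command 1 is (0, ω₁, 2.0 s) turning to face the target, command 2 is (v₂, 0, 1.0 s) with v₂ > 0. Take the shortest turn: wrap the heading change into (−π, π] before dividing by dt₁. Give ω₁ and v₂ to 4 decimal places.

heading to target = atan2(-1.5−-1.5, 4.5−-2) = 0.0000
Δθ = wrap(0.0000 − 2.6180) = -2.6180; ω₁ = Δθ/dt₁ = -1.3090
distance = √((4.5−-2)² + (-1.5−-1.5)²) = 6.5000; v₂ = distance/dt₂ = 6.5000

ω₁ = -1.3090, v₂ = 6.5000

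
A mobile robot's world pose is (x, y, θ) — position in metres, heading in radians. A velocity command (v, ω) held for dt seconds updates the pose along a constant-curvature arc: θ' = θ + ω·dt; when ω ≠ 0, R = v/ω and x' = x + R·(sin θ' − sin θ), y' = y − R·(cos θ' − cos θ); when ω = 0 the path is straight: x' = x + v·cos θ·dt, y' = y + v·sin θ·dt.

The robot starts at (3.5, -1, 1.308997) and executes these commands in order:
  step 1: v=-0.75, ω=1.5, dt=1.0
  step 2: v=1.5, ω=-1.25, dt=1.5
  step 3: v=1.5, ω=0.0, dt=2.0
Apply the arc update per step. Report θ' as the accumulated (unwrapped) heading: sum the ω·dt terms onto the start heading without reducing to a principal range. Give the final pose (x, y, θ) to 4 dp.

step 1: θ'=2.8090 (R=-0.5000) → pose (3.8197, -1.6020, 2.8090)
step 2: θ'=0.9340 (R=-1.2000) → pose (3.2467, 0.2458, 0.9340)
step 3: θ'=0.9340 (straight) → pose (5.0306, 2.6578, 0.9340)

(5.0306, 2.6578, 0.9340)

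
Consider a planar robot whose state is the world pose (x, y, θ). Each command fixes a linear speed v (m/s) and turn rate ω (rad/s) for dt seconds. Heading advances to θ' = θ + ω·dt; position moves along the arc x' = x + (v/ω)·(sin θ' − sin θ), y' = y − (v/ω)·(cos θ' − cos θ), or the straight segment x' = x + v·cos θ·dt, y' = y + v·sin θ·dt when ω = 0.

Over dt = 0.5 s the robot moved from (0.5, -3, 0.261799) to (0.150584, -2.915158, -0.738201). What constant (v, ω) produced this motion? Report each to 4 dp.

Δθ = -0.738201 − 0.261799 = -1.000000
ω = Δθ/dt = -1.000000/0.5 = -2.0000
R = Δx/(sin θ' − sin θ) = 0.3750
v = R·ω = 0.3750·-2.0000 = -0.7500

v = -0.7500, ω = -2.0000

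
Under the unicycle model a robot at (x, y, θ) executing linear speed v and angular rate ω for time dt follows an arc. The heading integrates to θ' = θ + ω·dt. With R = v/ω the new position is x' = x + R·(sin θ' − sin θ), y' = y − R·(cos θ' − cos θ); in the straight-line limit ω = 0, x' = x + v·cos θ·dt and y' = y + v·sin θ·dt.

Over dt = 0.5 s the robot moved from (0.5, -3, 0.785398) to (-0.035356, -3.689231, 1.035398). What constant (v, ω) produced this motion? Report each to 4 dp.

v = -1.7500, ω = 0.5000

Δθ = 1.035398 − 0.785398 = 0.250000
ω = Δθ/dt = 0.250000/0.5 = 0.5000
R = −Δy/(cos θ' − cos θ) = -3.5000
v = R·ω = -3.5000·0.5000 = -1.7500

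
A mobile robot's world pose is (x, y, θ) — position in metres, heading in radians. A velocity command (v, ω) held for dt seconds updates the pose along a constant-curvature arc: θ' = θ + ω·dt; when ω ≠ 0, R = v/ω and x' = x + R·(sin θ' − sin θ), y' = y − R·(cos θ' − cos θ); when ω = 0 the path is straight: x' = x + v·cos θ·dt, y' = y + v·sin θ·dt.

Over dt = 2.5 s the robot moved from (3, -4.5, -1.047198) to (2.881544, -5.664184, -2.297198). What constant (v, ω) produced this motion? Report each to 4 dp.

v = 0.5000, ω = -0.5000

Δθ = -2.297198 − -1.047198 = -1.250000
ω = Δθ/dt = -1.250000/2.5 = -0.5000
R = −Δy/(cos θ' − cos θ) = -1.0000
v = R·ω = -1.0000·-0.5000 = 0.5000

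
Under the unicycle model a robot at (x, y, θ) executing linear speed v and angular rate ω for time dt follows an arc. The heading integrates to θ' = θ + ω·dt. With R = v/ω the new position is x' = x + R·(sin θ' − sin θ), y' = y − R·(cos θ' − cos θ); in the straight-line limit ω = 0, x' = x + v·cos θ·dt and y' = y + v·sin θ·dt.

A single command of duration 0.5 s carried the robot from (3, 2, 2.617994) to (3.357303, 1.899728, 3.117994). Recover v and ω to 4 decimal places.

Δθ = 3.117994 − 2.617994 = 0.500000
ω = Δθ/dt = 0.500000/0.5 = 1.0000
R = Δx/(sin θ' − sin θ) = -0.7500
v = R·ω = -0.7500·1.0000 = -0.7500

v = -0.7500, ω = 1.0000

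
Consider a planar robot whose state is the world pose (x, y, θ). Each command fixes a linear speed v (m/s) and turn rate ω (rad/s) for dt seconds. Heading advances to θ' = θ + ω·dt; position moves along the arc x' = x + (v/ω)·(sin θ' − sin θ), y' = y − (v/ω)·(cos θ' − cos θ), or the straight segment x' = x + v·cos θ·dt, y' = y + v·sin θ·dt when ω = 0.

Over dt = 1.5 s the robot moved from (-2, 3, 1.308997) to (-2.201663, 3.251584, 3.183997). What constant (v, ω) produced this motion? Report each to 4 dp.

v = 0.2500, ω = 1.2500

Δθ = 3.183997 − 1.308997 = 1.875000
ω = Δθ/dt = 1.875000/1.5 = 1.2500
R = −Δy/(cos θ' − cos θ) = 0.2000
v = R·ω = 0.2000·1.2500 = 0.2500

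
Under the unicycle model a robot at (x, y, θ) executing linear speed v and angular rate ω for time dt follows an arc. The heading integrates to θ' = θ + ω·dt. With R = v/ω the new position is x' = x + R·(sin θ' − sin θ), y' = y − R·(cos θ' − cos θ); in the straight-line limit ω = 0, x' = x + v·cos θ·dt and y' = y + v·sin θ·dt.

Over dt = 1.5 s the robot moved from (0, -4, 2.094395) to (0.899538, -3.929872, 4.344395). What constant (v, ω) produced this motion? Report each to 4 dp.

v = -0.7500, ω = 1.5000

Δθ = 4.344395 − 2.094395 = 2.250000
ω = Δθ/dt = 2.250000/1.5 = 1.5000
R = Δx/(sin θ' − sin θ) = -0.5000
v = R·ω = -0.5000·1.5000 = -0.7500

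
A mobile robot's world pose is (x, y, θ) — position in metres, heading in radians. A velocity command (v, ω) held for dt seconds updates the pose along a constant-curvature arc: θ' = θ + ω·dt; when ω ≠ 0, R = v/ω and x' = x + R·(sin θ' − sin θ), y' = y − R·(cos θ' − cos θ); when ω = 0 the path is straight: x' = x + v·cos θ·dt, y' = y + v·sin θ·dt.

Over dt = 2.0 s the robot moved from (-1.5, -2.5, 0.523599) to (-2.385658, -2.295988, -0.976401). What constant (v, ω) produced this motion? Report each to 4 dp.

v = -0.5000, ω = -0.7500

Δθ = -0.976401 − 0.523599 = -1.500000
ω = Δθ/dt = -1.500000/2.0 = -0.7500
R = Δx/(sin θ' − sin θ) = 0.6667
v = R·ω = 0.6667·-0.7500 = -0.5000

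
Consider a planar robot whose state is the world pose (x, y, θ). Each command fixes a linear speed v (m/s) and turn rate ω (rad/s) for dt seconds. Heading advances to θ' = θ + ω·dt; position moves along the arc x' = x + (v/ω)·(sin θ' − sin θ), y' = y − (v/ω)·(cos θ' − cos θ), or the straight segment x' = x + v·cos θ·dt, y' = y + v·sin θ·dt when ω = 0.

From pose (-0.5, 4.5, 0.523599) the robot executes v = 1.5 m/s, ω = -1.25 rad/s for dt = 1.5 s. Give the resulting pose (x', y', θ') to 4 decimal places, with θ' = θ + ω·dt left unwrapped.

(1.2712, 3.7219, -1.3514)

θ' = 0.5236 + -1.25·1.5 = -1.3514
R = v/ω = 1.5/-1.25 = -1.2000
x' = -0.5 + -1.2000·(sin -1.3514 − sin 0.5236) = 1.2712
y' = 4.5 − -1.2000·(cos -1.3514 − cos 0.5236) = 3.7219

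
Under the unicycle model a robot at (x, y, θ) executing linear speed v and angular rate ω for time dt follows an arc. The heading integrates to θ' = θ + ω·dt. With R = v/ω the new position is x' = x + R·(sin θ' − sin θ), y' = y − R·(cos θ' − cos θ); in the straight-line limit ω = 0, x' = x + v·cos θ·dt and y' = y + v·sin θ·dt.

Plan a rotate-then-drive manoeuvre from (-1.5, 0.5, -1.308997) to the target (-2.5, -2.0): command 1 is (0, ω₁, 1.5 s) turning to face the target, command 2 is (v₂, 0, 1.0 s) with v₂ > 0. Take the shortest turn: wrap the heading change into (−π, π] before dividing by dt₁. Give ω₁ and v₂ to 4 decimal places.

heading to target = atan2(-2−0.5, -2.5−-1.5) = -1.9513
Δθ = wrap(-1.9513 − -1.3090) = -0.6423; ω₁ = Δθ/dt₁ = -0.4282
distance = √((-2.5−-1.5)² + (-2−0.5)²) = 2.6926; v₂ = distance/dt₂ = 2.6926

ω₁ = -0.4282, v₂ = 2.6926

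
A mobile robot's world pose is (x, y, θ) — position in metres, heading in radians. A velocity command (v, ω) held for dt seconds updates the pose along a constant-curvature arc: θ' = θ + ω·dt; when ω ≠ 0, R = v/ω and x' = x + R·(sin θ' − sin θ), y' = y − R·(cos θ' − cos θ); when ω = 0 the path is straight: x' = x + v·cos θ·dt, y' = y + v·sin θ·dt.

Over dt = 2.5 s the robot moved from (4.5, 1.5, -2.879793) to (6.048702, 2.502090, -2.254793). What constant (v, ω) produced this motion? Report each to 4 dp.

Δθ = -2.254793 − -2.879793 = 0.625000
ω = Δθ/dt = 0.625000/2.5 = 0.2500
R = Δx/(sin θ' − sin θ) = -3.0000
v = R·ω = -3.0000·0.2500 = -0.7500

v = -0.7500, ω = 0.2500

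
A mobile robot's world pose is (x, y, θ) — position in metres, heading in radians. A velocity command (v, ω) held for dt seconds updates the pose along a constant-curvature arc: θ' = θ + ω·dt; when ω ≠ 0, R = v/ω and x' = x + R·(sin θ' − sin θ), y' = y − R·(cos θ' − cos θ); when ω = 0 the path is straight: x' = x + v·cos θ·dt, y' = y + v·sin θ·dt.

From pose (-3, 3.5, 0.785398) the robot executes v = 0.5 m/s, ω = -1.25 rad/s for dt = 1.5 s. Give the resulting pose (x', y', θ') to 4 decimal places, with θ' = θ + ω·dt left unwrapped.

θ' = 0.7854 + -1.25·1.5 = -1.0896
R = v/ω = 0.5/-1.25 = -0.4000
x' = -3 + -0.4000·(sin -1.0896 − sin 0.7854) = -2.3626
y' = 3.5 − -0.4000·(cos -1.0896 − cos 0.7854) = 3.4023

(-2.3626, 3.4023, -1.0896)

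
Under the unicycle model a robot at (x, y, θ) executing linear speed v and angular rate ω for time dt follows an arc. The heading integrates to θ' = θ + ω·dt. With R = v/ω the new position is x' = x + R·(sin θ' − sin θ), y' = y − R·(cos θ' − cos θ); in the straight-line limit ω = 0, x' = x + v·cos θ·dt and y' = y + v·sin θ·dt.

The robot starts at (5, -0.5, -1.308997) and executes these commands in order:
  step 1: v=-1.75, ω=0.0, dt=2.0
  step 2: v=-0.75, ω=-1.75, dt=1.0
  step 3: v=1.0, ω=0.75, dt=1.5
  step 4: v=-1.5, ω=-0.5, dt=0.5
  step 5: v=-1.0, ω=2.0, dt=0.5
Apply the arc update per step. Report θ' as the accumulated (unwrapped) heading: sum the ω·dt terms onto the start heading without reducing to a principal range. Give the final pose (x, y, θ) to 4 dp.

(3.7414, 3.7007, -1.1840)

step 1: θ'=-1.3090 (straight) → pose (4.0941, 2.8807, -1.3090)
step 2: θ'=-3.0590 (R=0.4286) → pose (4.4727, 3.4188, -3.0590)
step 3: θ'=-1.9340 (R=1.3333) → pose (3.3364, 2.5637, -1.9340)
step 4: θ'=-2.1840 (R=3.0000) → pose (3.6873, 3.2243, -2.1840)
step 5: θ'=-1.1840 (R=-0.5000) → pose (3.7414, 3.7007, -1.1840)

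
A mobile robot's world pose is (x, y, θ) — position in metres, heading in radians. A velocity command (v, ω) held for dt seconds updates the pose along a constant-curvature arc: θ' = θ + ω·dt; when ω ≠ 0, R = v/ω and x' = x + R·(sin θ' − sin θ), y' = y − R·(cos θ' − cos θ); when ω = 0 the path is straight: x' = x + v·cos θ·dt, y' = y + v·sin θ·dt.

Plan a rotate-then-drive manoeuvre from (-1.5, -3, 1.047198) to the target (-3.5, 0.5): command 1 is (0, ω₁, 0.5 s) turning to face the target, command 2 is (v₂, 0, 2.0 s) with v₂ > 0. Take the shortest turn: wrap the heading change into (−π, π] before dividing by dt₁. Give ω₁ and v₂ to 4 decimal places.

ω₁ = 2.0855, v₂ = 2.0156

heading to target = atan2(0.5−-3, -3.5−-1.5) = 2.0899
Δθ = wrap(2.0899 − 1.0472) = 1.0427; ω₁ = Δθ/dt₁ = 2.0855
distance = √((-3.5−-1.5)² + (0.5−-3)²) = 4.0311; v₂ = distance/dt₂ = 2.0156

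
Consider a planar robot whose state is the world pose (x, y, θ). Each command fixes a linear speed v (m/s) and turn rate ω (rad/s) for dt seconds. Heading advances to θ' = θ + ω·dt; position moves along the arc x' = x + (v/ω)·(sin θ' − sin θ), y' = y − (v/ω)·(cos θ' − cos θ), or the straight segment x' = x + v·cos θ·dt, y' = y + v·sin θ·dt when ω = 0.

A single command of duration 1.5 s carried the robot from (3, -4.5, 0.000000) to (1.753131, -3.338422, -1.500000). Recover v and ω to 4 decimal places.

Δθ = -1.500000 − 0.000000 = -1.500000
ω = Δθ/dt = -1.500000/1.5 = -1.0000
R = Δx/(sin θ' − sin θ) = 1.2500
v = R·ω = 1.2500·-1.0000 = -1.2500

v = -1.2500, ω = -1.0000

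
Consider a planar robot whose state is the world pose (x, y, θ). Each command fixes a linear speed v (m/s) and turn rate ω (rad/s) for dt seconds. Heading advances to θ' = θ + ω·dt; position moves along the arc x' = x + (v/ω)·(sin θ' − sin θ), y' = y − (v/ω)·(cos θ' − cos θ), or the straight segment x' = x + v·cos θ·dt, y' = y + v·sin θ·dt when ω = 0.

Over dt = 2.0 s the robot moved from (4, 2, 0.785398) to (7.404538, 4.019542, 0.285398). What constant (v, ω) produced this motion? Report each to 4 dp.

v = 2.0000, ω = -0.2500

Δθ = 0.285398 − 0.785398 = -0.500000
ω = Δθ/dt = -0.500000/2.0 = -0.2500
R = Δx/(sin θ' − sin θ) = -8.0000
v = R·ω = -8.0000·-0.2500 = 2.0000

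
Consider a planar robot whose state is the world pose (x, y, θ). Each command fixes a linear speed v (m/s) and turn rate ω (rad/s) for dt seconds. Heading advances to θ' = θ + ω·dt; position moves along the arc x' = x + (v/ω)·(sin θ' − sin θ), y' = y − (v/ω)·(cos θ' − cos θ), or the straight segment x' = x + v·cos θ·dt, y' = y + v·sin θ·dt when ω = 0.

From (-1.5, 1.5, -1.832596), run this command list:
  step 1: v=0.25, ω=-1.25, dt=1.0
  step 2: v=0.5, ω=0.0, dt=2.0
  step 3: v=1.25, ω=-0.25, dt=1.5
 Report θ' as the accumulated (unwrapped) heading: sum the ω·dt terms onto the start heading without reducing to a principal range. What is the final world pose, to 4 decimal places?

(-4.5283, 1.5320, -3.4576)

step 1: θ'=-3.0826 (R=-0.2000) → pose (-1.6814, 1.3521, -3.0826)
step 2: θ'=-3.0826 (straight) → pose (-2.6797, 1.2931, -3.0826)
step 3: θ'=-3.4576 (R=-5.0000) → pose (-4.5283, 1.5320, -3.4576)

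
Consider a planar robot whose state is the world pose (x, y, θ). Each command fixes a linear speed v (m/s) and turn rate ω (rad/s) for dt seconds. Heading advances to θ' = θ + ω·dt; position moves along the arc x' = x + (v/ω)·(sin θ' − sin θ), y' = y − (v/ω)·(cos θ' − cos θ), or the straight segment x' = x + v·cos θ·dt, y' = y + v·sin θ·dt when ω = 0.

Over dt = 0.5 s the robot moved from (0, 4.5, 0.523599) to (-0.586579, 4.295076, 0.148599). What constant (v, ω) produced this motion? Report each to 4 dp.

Δθ = 0.148599 − 0.523599 = -0.375000
ω = Δθ/dt = -0.375000/0.5 = -0.7500
R = Δx/(sin θ' − sin θ) = 1.6667
v = R·ω = 1.6667·-0.7500 = -1.2500

v = -1.2500, ω = -0.7500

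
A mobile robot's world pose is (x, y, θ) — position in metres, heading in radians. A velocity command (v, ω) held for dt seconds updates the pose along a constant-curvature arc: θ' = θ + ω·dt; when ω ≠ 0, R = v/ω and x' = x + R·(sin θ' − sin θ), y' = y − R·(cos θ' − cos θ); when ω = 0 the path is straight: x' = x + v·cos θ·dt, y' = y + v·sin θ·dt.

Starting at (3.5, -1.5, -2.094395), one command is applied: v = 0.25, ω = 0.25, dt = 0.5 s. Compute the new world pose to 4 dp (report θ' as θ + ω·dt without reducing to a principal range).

(3.4444, -1.6119, -1.9694)

θ' = -2.0944 + 0.25·0.5 = -1.9694
R = v/ω = 0.25/0.25 = 1.0000
x' = 3.5 + 1.0000·(sin -1.9694 − sin -2.0944) = 3.4444
y' = -1.5 − 1.0000·(cos -1.9694 − cos -2.0944) = -1.6119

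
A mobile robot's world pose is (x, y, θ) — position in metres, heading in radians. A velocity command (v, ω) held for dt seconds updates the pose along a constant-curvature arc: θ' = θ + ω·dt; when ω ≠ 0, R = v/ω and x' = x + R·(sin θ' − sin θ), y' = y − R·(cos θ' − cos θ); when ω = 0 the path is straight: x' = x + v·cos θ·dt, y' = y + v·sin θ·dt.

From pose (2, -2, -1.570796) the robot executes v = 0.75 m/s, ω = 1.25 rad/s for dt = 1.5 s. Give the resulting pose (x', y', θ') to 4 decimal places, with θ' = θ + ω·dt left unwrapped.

θ' = -1.5708 + 1.25·1.5 = 0.3042
R = v/ω = 0.75/1.25 = 0.6000
x' = 2 + 0.6000·(sin 0.3042 − sin -1.5708) = 2.7797
y' = -2 − 0.6000·(cos 0.3042 − cos -1.5708) = -2.5725

(2.7797, -2.5725, 0.3042)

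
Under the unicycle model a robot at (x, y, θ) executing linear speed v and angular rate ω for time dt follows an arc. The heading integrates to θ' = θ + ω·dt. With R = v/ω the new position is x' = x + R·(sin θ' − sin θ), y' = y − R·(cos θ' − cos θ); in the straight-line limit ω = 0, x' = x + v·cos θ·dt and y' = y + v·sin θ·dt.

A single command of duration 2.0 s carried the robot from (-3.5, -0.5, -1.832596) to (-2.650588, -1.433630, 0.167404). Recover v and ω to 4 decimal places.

v = 0.7500, ω = 1.0000

Δθ = 0.167404 − -1.832596 = 2.000000
ω = Δθ/dt = 2.000000/2.0 = 1.0000
R = −Δy/(cos θ' − cos θ) = 0.7500
v = R·ω = 0.7500·1.0000 = 0.7500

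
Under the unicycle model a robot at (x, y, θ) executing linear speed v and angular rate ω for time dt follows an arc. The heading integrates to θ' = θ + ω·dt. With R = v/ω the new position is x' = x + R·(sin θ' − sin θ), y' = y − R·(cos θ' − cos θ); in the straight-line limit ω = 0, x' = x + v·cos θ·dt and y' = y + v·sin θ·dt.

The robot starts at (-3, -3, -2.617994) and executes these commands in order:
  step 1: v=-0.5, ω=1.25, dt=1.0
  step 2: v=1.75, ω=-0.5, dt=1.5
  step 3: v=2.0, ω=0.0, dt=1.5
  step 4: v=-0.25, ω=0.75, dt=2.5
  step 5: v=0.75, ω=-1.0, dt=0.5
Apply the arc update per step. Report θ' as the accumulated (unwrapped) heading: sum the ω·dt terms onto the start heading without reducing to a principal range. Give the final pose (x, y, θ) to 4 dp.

step 1: θ'=-1.3680 (R=-0.4000) → pose (-2.8082, -2.5730, -1.3680)
step 2: θ'=-2.1180 (R=-3.5000) → pose (-3.2475, -5.0990, -2.1180)
step 3: θ'=-2.1180 (straight) → pose (-4.8084, -7.6610, -2.1180)
step 4: θ'=-0.2430 (R=-0.3333) → pose (-5.0129, -7.1640, -0.2430)
step 5: θ'=-0.7430 (R=-0.7500) → pose (-4.6860, -7.3396, -0.7430)

(-4.6860, -7.3396, -0.7430)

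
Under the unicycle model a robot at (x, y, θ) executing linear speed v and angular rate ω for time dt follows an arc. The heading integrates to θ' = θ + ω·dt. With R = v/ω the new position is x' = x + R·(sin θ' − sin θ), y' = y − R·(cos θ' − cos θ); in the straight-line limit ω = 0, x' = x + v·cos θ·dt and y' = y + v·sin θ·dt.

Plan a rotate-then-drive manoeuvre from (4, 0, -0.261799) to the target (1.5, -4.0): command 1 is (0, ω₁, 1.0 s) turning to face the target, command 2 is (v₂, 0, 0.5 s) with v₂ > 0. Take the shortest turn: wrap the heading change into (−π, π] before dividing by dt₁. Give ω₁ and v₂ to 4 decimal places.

heading to target = atan2(-4−0, 1.5−4) = -2.1294
Δθ = wrap(-2.1294 − -0.2618) = -1.8676; ω₁ = Δθ/dt₁ = -1.8676
distance = √((1.5−4)² + (-4−0)²) = 4.7170; v₂ = distance/dt₂ = 9.4340

ω₁ = -1.8676, v₂ = 9.4340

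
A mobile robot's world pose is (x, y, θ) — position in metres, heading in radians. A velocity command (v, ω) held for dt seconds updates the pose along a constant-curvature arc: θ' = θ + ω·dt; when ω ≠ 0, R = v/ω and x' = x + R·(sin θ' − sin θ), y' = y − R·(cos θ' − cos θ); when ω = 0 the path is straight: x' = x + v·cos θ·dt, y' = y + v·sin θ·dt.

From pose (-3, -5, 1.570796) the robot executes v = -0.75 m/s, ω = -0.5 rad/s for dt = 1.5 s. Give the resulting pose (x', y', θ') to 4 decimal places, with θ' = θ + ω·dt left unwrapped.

θ' = 1.5708 + -0.5·1.5 = 0.8208
R = v/ω = -0.75/-0.5 = 1.5000
x' = -3 + 1.5000·(sin 0.8208 − sin 1.5708) = -3.4025
y' = -5 − 1.5000·(cos 0.8208 − cos 1.5708) = -6.0225

(-3.4025, -6.0225, 0.8208)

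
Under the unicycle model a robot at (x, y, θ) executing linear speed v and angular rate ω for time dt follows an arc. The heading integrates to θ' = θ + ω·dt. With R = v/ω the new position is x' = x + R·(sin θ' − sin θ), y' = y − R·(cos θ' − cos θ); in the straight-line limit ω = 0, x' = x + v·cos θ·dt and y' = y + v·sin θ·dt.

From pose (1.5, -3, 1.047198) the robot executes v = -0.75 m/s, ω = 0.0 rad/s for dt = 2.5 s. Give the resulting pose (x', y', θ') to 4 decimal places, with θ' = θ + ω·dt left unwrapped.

(0.5625, -4.6238, 1.0472)

θ' = 1.0472 + 0.0·2.5 = 1.0472
ω = 0 → straight: x' = 1.5 + -0.75·cos(1.0472)·2.5 = 0.5625
y' = -3 + -0.75·sin(1.0472)·2.5 = -4.6238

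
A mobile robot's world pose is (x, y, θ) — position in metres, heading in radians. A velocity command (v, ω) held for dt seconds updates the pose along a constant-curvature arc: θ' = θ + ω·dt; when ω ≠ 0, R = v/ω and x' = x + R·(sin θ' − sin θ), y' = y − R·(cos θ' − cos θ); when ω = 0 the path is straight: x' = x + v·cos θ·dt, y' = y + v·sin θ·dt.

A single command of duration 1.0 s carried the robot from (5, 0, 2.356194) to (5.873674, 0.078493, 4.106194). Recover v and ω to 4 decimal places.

Δθ = 4.106194 − 2.356194 = 1.750000
ω = Δθ/dt = 1.750000/1.0 = 1.7500
R = Δx/(sin θ' − sin θ) = -0.5714
v = R·ω = -0.5714·1.7500 = -1.0000

v = -1.0000, ω = 1.7500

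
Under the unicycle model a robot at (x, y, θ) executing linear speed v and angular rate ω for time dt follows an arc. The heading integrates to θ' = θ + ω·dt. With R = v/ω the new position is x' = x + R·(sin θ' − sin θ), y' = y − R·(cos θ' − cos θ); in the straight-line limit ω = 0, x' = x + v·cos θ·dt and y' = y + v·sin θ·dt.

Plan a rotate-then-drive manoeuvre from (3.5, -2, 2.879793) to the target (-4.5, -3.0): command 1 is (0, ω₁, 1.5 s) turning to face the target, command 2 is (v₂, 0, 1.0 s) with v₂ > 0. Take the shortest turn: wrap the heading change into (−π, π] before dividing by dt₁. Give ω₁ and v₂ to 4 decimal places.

ω₁ = 0.2574, v₂ = 8.0623

heading to target = atan2(-3−-2, -4.5−3.5) = -3.0172
Δθ = wrap(-3.0172 − 2.8798) = 0.3862; ω₁ = Δθ/dt₁ = 0.2574
distance = √((-4.5−3.5)² + (-3−-2)²) = 8.0623; v₂ = distance/dt₂ = 8.0623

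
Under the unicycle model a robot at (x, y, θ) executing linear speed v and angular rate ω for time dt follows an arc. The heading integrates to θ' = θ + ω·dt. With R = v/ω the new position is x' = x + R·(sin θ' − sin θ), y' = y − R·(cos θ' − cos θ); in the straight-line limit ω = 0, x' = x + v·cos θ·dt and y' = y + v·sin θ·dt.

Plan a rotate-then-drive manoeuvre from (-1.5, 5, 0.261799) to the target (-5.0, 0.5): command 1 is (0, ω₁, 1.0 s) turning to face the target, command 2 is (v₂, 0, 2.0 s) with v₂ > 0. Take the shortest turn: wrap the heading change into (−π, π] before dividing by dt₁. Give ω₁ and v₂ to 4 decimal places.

ω₁ = -2.4936, v₂ = 2.8504

heading to target = atan2(0.5−5, -5−-1.5) = -2.2318
Δθ = wrap(-2.2318 − 0.2618) = -2.4936; ω₁ = Δθ/dt₁ = -2.4936
distance = √((-5−-1.5)² + (0.5−5)²) = 5.7009; v₂ = distance/dt₂ = 2.8504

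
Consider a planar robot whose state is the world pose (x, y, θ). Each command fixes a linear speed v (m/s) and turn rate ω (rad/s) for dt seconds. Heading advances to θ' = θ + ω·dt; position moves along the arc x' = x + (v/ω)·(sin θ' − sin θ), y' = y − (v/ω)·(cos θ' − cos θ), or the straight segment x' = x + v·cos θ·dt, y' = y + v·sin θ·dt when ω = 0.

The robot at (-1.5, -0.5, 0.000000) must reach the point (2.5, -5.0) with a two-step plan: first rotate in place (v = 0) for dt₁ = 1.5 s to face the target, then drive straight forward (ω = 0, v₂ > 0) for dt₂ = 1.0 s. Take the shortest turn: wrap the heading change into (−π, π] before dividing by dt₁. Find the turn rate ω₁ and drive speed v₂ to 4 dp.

heading to target = atan2(-5−-0.5, 2.5−-1.5) = -0.8442
Δθ = wrap(-0.8442 − 0.0000) = -0.8442; ω₁ = Δθ/dt₁ = -0.5628
distance = √((2.5−-1.5)² + (-5−-0.5)²) = 6.0208; v₂ = distance/dt₂ = 6.0208

ω₁ = -0.5628, v₂ = 6.0208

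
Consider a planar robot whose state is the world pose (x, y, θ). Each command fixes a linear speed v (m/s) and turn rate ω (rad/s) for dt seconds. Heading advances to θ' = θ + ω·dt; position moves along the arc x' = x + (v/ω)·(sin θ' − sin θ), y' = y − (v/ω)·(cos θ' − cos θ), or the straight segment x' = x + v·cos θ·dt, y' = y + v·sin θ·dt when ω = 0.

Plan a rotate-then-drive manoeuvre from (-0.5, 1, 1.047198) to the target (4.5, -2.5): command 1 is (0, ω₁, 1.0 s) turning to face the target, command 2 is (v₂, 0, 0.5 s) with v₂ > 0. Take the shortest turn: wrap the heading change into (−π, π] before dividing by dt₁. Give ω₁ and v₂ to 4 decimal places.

ω₁ = -1.6579, v₂ = 12.2066

heading to target = atan2(-2.5−1, 4.5−-0.5) = -0.6107
Δθ = wrap(-0.6107 − 1.0472) = -1.6579; ω₁ = Δθ/dt₁ = -1.6579
distance = √((4.5−-0.5)² + (-2.5−1)²) = 6.1033; v₂ = distance/dt₂ = 12.2066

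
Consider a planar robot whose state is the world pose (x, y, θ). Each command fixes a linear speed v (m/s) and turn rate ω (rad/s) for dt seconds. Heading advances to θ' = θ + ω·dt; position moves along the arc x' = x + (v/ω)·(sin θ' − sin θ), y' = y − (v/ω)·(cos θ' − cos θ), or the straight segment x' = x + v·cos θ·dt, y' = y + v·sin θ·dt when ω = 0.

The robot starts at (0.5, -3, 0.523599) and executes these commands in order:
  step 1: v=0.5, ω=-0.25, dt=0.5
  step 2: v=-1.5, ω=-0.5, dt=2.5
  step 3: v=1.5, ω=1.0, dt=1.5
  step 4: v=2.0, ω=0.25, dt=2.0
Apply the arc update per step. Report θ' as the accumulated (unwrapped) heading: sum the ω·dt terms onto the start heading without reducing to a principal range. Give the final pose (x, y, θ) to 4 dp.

(1.8021, 0.7895, 1.1486)

step 1: θ'=0.3986 (R=-2.0000) → pose (0.7237, -2.8888, 0.3986)
step 2: θ'=-0.8514 (R=3.0000) → pose (-2.6973, -2.1008, -0.8514)
step 3: θ'=0.6486 (R=1.5000) → pose (-0.6628, -2.3078, 0.6486)
step 4: θ'=1.1486 (R=8.0000) → pose (1.8021, 0.7895, 1.1486)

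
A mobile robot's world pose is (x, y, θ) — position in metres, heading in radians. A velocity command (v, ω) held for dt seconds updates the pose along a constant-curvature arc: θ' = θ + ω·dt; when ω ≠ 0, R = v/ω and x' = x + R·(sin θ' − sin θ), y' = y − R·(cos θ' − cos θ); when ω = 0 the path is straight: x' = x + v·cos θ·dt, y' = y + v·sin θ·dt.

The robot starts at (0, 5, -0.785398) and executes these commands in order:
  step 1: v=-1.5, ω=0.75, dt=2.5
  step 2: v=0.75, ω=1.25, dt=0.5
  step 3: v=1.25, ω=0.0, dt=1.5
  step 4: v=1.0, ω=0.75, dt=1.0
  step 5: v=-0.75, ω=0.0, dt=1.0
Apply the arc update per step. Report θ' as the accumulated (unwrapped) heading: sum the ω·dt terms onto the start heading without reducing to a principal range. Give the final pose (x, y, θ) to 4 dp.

step 1: θ'=1.0896 (R=-2.0000) → pose (-3.1871, 4.5115, 1.0896)
step 2: θ'=1.7146 (R=0.6000) → pose (-3.1252, 4.8752, 1.7146)
step 3: θ'=1.7146 (straight) → pose (-3.3939, 6.7308, 1.7146)
step 4: θ'=2.4646 (R=1.3333) → pose (-3.8782, 7.5790, 2.4646)
step 5: θ'=2.4646 (straight) → pose (-3.2936, 7.1092, 2.4646)

(-3.2936, 7.1092, 2.4646)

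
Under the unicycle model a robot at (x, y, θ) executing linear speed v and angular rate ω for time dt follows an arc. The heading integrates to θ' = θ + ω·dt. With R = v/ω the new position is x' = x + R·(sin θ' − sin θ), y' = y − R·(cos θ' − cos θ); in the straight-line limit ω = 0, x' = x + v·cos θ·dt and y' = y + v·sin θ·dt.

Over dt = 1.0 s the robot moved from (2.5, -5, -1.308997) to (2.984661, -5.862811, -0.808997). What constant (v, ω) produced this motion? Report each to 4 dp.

v = 1.0000, ω = 0.5000

Δθ = -0.808997 − -1.308997 = 0.500000
ω = Δθ/dt = 0.500000/1.0 = 0.5000
R = −Δy/(cos θ' − cos θ) = 2.0000
v = R·ω = 2.0000·0.5000 = 1.0000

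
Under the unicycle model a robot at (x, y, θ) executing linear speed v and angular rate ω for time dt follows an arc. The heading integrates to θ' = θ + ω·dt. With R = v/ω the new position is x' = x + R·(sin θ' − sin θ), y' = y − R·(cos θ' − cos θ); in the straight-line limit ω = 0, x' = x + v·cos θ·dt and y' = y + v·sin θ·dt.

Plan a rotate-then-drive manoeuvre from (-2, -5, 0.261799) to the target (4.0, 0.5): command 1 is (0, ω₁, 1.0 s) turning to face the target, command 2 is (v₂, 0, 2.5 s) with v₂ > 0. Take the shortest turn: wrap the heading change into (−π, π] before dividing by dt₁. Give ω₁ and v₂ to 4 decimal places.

ω₁ = 0.4801, v₂ = 3.2558

heading to target = atan2(0.5−-5, 4−-2) = 0.7419
Δθ = wrap(0.7419 − 0.2618) = 0.4801; ω₁ = Δθ/dt₁ = 0.4801
distance = √((4−-2)² + (0.5−-5)²) = 8.1394; v₂ = distance/dt₂ = 3.2558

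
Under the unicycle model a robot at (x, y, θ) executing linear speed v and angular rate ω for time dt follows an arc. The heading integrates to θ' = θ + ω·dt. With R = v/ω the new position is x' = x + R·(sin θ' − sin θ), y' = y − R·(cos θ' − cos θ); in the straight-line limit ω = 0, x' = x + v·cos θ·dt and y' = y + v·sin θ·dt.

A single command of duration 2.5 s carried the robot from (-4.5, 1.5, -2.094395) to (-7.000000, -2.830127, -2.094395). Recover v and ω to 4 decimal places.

Δθ = -2.094395 − -2.094395 = 0.000000
ω = Δθ/dt = 0.000000/2.5 = 0.0000
ω = 0 → v = (Δx·cos θ + Δy·sin θ)/dt = 2.0000

v = 2.0000, ω = 0.0000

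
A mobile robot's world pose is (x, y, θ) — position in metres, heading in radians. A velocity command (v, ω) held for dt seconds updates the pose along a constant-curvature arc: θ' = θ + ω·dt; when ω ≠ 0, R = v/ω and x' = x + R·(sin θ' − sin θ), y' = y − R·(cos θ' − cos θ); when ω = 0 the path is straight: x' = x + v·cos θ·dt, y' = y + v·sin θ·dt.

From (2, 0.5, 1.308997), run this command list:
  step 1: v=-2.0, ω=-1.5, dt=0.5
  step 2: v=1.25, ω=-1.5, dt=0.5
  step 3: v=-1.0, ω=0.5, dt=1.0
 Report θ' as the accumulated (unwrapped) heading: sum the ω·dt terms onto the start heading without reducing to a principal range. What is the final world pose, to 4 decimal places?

(1.0315, -0.2320, 0.3090)

step 1: θ'=0.5590 (R=1.3333) → pose (1.4192, -0.2853, 0.5590)
step 2: θ'=-0.1910 (R=-0.8333) → pose (2.0194, -0.1736, -0.1910)
step 3: θ'=0.3090 (R=-2.0000) → pose (1.0315, -0.2320, 0.3090)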